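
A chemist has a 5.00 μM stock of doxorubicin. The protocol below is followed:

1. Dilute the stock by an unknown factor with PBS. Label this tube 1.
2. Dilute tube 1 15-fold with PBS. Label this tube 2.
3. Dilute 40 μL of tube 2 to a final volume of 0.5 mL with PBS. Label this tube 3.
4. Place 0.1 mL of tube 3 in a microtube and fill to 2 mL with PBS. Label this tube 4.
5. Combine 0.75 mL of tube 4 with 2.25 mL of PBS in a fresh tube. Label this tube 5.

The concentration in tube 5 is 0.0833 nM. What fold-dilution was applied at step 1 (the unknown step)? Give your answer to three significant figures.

Step 1: unknown factor x
Step 2: 15-fold → factor 15
Step 3: 40 μL brought to 0.5 mL → factor 500/40 = 12.5
Step 4: 0.1 mL brought to 2 mL → factor 2/0.1 = 20
Step 5: 0.75 mL + 2.25 mL = 3 mL total → factor 3/0.75 = 4
Product of known-step factors = 15000
Overall factor = 5.00 μM / (0.0833 nM) = 60024
x = 60024 / 15000 = 4.00

4.00-fold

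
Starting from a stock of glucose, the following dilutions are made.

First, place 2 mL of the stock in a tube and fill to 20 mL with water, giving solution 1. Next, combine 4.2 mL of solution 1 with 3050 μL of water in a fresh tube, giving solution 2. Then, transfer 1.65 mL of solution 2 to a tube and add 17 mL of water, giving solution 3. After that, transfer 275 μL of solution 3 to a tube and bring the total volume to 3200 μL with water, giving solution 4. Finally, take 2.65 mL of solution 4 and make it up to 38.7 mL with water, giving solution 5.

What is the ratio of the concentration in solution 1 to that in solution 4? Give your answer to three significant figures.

227

Step 1: 2 mL brought to 20 mL → factor 20/2 = 10
Step 2: 4.2 mL + 3050 μL = 7.25 mL total → factor 7.25/4.2 = 1.7262
Step 3: 1.65 mL + 17 mL = 18.65 mL total → factor 18.65/1.65 = 11.303
Step 4: 275 μL brought to 3200 μL → factor 3200/275 = 11.636
Dilution factor to solution 1 = 10; to solution 4 = 2270.4
[solution 1]/[solution 4] = (factor to solution 4)/(factor to solution 1) = 2270.4/10 = 227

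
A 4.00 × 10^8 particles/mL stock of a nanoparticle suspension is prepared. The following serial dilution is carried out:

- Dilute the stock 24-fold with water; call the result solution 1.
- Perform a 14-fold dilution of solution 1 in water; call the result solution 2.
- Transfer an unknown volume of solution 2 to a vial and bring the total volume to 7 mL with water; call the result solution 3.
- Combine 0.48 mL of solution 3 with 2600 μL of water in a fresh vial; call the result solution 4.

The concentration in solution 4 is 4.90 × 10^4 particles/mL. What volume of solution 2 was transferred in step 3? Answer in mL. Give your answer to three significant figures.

1.85 mL

Step 1: 24-fold → factor 24
Step 2: 14-fold → factor 14
Step 3: v brought to 7 mL → factor = 7 mL/v
Step 4: 0.48 mL + 2600 μL = 3.08 mL total → factor 3.08/0.48 = 6.4167
Product of known-step factors = 2156
Overall factor = 4.00 × 10^8 particles/mL / (4.90 × 10^4 particles/mL) = 8163.3
Step-3 factor = 8163.3 / 2156 = 3.7863
v = 7 mL / 3.7863 = 1.85 mL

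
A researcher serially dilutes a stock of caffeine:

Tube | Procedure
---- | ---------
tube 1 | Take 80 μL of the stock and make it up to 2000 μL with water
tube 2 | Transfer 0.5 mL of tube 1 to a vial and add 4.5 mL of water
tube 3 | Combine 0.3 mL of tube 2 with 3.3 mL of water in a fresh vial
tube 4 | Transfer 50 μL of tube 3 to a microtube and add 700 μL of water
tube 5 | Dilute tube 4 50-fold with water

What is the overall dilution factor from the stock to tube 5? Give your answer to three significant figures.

Step 1: 80 μL brought to 2000 μL → factor 2000/80 = 25
Step 2: 0.5 mL + 4.5 mL = 5 mL total → factor 5/0.5 = 10
Step 3: 0.3 mL + 3.3 mL = 3.6 mL total → factor 3.6/0.3 = 12
Step 4: 50 μL + 700 μL = 750 μL total → factor 750/50 = 15
Step 5: 50-fold → factor 50
Overall dilution factor = 25 × 10 × 12 × 15 × 50 = 2.25 × 10^6

2.25 × 10^6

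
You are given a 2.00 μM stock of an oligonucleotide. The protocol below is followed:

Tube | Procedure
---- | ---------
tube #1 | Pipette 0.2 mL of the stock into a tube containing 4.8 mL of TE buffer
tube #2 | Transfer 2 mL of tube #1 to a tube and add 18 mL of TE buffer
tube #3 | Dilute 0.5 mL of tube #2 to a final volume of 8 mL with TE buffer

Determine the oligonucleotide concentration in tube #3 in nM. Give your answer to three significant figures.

Step 1: 0.2 mL + 4.8 mL = 5 mL total → factor 5/0.2 = 25
Step 2: 2 mL + 18 mL = 20 mL total → factor 20/2 = 10
Step 3: 0.5 mL brought to 8 mL → factor 8/0.5 = 16
Overall dilution factor = 25 × 10 × 16 = 4000
Final = 2.00 μM / 4000 = 0.0005000 μM = 0.500 nM

0.500 nM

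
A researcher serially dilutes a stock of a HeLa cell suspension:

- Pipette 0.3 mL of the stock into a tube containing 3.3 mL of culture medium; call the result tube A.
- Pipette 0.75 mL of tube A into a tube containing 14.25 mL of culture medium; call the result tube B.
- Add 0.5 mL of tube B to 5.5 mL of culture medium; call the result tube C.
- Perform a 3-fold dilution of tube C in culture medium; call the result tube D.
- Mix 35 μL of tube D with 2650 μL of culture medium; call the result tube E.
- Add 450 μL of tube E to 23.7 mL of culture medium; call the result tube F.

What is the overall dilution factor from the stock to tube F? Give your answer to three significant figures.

3.56 × 10^7

Step 1: 0.3 mL + 3.3 mL = 3.6 mL total → factor 3.6/0.3 = 12
Step 2: 0.75 mL + 14.25 mL = 15 mL total → factor 15/0.75 = 20
Step 3: 0.5 mL + 5.5 mL = 6 mL total → factor 6/0.5 = 12
Step 4: 3-fold → factor 3
Step 5: 35 μL + 2650 μL = 2685 μL total → factor 2685/35 = 76.714
Step 6: 450 μL + 23.7 mL = 24150 μL total → factor 24150/450 = 53.667
Overall dilution factor = 12 × 20 × 12 × 3 × 76.714 × 53.667 = 3.5571 × 10^7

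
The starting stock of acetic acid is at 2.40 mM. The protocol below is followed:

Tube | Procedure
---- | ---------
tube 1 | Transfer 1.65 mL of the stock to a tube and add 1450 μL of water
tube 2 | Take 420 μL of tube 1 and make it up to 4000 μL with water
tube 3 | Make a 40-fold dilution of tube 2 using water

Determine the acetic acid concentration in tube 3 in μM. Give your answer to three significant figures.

Step 1: 1.65 mL + 1450 μL = 3.1 mL total → factor 3.1/1.65 = 1.8788
Step 2: 420 μL brought to 4000 μL → factor 4000/420 = 9.5238
Step 3: 40-fold → factor 40
Overall dilution factor = 1.8788 × 9.5238 × 40 = 715.73
Final = 2.40 mM / 715.73 = 0.003353 mM = 3.35 μM

3.35 μM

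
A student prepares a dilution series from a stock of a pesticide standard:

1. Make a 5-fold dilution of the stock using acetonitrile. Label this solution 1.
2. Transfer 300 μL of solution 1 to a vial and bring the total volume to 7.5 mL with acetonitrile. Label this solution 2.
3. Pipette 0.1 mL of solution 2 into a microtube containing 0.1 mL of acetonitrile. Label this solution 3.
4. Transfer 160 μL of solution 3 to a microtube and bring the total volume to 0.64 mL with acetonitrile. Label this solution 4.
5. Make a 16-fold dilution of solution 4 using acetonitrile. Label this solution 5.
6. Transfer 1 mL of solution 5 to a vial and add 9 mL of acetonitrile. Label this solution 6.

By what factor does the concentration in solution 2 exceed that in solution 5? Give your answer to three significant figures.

Step 1: 5-fold → factor 5
Step 2: 300 μL brought to 7.5 mL → factor 7500/300 = 25
Step 3: 0.1 mL + 0.1 mL = 0.2 mL total → factor 0.2/0.1 = 2
Step 4: 160 μL brought to 0.64 mL → factor 640/160 = 4
Step 5: 16-fold → factor 16
Dilution factor to solution 2 = 125; to solution 5 = 16000
[solution 2]/[solution 5] = (factor to solution 5)/(factor to solution 2) = 16000/125 = 128

128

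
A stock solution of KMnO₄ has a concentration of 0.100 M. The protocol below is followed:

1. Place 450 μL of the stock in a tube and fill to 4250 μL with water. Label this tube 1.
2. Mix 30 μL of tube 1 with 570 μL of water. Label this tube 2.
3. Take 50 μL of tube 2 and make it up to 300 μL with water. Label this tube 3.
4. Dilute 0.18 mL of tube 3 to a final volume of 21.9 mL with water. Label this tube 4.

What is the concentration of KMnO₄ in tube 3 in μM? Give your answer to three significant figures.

Step 1: 450 μL brought to 4250 μL → factor 4250/450 = 9.4444
Step 2: 30 μL + 570 μL = 600 μL total → factor 600/30 = 20
Step 3: 50 μL brought to 300 μL → factor 300/50 = 6
Dilution factor through tube 3 = 9.4444 × 20 × 6 = 1133.3
[tube 3] = 0.100 M / 1133.3 = 8.824 × 10^-5 M = 88.2 μM

88.2 μM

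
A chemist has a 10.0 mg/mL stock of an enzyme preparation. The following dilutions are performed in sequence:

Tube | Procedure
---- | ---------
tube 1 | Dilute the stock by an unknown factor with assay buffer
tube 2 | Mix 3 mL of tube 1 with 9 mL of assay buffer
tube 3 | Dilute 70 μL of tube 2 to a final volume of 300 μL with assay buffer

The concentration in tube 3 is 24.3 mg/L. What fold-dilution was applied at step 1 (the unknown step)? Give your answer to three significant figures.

24.0-fold

Step 1: unknown factor x
Step 2: 3 mL + 9 mL = 12 mL total → factor 12/3 = 4
Step 3: 70 μL brought to 300 μL → factor 300/70 = 4.2857
Product of known-step factors = 17.143
Overall factor = 10.0 mg/mL / (24.3 mg/L) = 411.52
x = 411.52 / 17.143 = 24.0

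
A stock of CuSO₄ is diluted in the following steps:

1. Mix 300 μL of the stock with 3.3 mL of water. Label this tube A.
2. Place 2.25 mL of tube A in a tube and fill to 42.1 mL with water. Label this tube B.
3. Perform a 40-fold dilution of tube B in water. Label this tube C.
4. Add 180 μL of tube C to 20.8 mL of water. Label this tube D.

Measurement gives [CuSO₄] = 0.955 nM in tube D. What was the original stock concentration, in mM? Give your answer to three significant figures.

1.00 mM

Step 1: 300 μL + 3.3 mL = 3600 μL total → factor 3600/300 = 12
Step 2: 2.25 mL brought to 42.1 mL → factor 42.1/2.25 = 18.711
Step 3: 40-fold → factor 40
Step 4: 180 μL + 20.8 mL = 20980 μL total → factor 20980/180 = 116.56
Overall dilution factor = 12 × 18.711 × 40 × 116.56 = 1.0468 × 10^6
Stock = 0.955 nM × 1.0468 × 10^6 = 9.997 × 10^5 nM = 1.00 mM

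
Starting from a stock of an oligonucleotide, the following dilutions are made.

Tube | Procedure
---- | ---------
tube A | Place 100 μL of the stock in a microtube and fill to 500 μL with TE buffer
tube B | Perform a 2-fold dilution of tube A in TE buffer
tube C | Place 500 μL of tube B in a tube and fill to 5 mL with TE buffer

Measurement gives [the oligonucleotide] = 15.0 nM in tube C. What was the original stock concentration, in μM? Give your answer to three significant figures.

Step 1: 100 μL brought to 500 μL → factor 500/100 = 5
Step 2: 2-fold → factor 2
Step 3: 500 μL brought to 5 mL → factor 5000/500 = 10
Overall dilution factor = 5 × 2 × 10 = 100
Stock = 15.0 nM × 100 = 1500 nM = 1.50 μM

1.50 μM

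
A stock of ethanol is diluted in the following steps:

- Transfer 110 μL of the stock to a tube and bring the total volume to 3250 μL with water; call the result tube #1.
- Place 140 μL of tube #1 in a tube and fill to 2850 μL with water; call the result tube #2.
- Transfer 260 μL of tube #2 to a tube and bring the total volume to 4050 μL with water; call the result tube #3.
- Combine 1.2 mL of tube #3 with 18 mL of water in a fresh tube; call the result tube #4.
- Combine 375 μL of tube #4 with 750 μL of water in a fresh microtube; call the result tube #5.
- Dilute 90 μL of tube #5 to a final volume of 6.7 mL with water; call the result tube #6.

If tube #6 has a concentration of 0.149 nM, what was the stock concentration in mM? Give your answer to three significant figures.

4.99 mM

Step 1: 110 μL brought to 3250 μL → factor 3250/110 = 29.545
Step 2: 140 μL brought to 2850 μL → factor 2850/140 = 20.357
Step 3: 260 μL brought to 4050 μL → factor 4050/260 = 15.577
Step 4: 1.2 mL + 18 mL = 19.2 mL total → factor 19.2/1.2 = 16
Step 5: 375 μL + 750 μL = 1125 μL total → factor 1125/375 = 3
Step 6: 90 μL brought to 6.7 mL → factor 6700/90 = 74.444
Overall dilution factor = 29.545 × 20.357 × 15.577 × 16 × 3 × 74.444 = 3.3478 × 10^7
Stock = 0.149 nM × 3.3478 × 10^7 = 4.988 × 10^6 nM = 4.99 mM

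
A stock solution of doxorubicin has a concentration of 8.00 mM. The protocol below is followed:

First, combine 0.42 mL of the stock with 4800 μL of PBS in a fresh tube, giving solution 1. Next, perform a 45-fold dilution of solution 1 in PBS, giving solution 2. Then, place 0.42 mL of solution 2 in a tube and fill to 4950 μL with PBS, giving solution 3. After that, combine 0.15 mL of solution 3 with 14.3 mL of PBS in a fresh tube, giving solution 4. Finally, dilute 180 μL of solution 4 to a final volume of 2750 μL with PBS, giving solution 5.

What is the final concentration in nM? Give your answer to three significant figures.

Step 1: 0.42 mL + 4800 μL = 5.22 mL total → factor 5.22/0.42 = 12.429
Step 2: 45-fold → factor 45
Step 3: 0.42 mL brought to 4950 μL → factor 4.95/0.42 = 11.786
Step 4: 0.15 mL + 14.3 mL = 14.45 mL total → factor 14.45/0.15 = 96.333
Step 5: 180 μL brought to 2750 μL → factor 2750/180 = 15.278
Overall dilution factor = 12.429 × 45 × 11.786 × 96.333 × 15.278 = 9.7012 × 10^6
Final = 8.00 mM / 9.7012 × 10^6 = 8.246 × 10^-7 mM = 0.825 nM

0.825 nM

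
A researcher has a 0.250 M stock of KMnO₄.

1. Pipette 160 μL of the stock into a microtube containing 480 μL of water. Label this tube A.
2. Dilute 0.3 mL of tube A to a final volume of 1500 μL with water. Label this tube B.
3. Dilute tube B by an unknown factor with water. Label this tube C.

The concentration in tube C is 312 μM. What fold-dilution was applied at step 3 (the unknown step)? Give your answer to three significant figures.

Step 1: 160 μL + 480 μL = 640 μL total → factor 640/160 = 4
Step 2: 0.3 mL brought to 1500 μL → factor 1.5/0.3 = 5
Step 3: unknown factor x
Product of known-step factors = 20
Overall factor = 0.250 M / (312 μM) = 801.28
x = 801.28 / 20 = 40.1

40.1-fold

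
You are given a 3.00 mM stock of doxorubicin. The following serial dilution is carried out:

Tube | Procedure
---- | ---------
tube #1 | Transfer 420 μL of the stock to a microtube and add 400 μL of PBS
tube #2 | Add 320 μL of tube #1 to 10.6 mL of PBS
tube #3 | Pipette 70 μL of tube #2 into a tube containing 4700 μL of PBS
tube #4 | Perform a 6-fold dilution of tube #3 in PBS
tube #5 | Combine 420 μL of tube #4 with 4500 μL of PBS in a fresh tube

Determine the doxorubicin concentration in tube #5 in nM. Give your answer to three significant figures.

9.40 nM

Step 1: 420 μL + 400 μL = 820 μL total → factor 820/420 = 1.9524
Step 2: 320 μL + 10.6 mL = 10920 μL total → factor 10920/320 = 34.125
Step 3: 70 μL + 4700 μL = 4770 μL total → factor 4770/70 = 68.143
Step 4: 6-fold → factor 6
Step 5: 420 μL + 4500 μL = 4920 μL total → factor 4920/420 = 11.714
Overall dilution factor = 1.9524 × 34.125 × 68.143 × 6 × 11.714 = 3.191 × 10^5
Final = 3.00 mM / 3.191 × 10^5 = 9.401 × 10^-6 mM = 9.40 nM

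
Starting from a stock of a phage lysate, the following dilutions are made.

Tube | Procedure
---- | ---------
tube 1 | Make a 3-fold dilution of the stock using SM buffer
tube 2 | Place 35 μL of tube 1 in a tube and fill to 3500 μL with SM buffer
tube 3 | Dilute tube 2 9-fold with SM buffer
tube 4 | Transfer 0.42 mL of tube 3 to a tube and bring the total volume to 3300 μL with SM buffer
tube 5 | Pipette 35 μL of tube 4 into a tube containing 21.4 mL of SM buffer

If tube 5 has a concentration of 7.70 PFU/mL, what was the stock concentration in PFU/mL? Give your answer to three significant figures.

1.00 × 10^8 PFU/mL

Step 1: 3-fold → factor 3
Step 2: 35 μL brought to 3500 μL → factor 3500/35 = 100
Step 3: 9-fold → factor 9
Step 4: 0.42 mL brought to 3300 μL → factor 3.3/0.42 = 7.8571
Step 5: 35 μL + 21.4 mL = 21435 μL total → factor 21435/35 = 612.43
Overall dilution factor = 3 × 100 × 9 × 7.8571 × 612.43 = 1.2992 × 10^7
Stock = 7.70 PFU/mL × 1.2992 × 10^7 = 1.00 × 10^8 PFU/mL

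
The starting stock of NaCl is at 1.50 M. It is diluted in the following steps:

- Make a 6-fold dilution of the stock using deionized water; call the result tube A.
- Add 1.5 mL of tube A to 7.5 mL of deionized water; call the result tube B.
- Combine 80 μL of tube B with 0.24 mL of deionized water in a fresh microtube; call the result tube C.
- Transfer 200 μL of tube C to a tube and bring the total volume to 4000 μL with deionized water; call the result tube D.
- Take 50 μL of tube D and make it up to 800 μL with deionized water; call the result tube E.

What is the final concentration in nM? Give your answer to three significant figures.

3.26 × 10^4 nM

Step 1: 6-fold → factor 6
Step 2: 1.5 mL + 7.5 mL = 9 mL total → factor 9/1.5 = 6
Step 3: 80 μL + 0.24 mL = 320 μL total → factor 320/80 = 4
Step 4: 200 μL brought to 4000 μL → factor 4000/200 = 20
Step 5: 50 μL brought to 800 μL → factor 800/50 = 16
Overall dilution factor = 6 × 6 × 4 × 20 × 16 = 46080
Final = 1.50 M / 46080 = 3.255 × 10^-5 M = 3.26 × 10^4 nM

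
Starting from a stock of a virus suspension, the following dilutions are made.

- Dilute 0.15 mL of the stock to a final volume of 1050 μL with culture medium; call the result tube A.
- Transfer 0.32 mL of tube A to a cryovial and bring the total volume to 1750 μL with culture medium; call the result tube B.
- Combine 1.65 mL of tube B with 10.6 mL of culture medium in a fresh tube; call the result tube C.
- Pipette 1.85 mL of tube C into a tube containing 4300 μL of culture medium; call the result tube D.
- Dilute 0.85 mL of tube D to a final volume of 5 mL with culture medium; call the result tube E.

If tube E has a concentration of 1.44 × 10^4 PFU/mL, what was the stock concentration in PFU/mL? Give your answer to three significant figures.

Step 1: 0.15 mL brought to 1050 μL → factor 1.05/0.15 = 7
Step 2: 0.32 mL brought to 1750 μL → factor 1.75/0.32 = 5.4688
Step 3: 1.65 mL + 10.6 mL = 12.25 mL total → factor 12.25/1.65 = 7.4242
Step 4: 1.85 mL + 4300 μL = 6.15 mL total → factor 6.15/1.85 = 3.3243
Step 5: 0.85 mL brought to 5 mL → factor 5/0.85 = 5.8824
Overall dilution factor = 7 × 5.4688 × 7.4242 × 3.3243 × 5.8824 = 5557.7
Stock = 1.44 × 10^4 PFU/mL × 5557.7 = 8.00 × 10^7 PFU/mL

8.00 × 10^7 PFU/mL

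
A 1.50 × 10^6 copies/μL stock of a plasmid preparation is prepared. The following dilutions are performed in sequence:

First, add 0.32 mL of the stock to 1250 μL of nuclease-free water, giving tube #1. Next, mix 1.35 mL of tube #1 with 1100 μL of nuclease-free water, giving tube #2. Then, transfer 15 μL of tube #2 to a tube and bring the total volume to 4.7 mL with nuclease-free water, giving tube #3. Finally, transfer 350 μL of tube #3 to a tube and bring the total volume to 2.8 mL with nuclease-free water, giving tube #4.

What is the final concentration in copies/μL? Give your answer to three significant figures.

67.2 copies/μL

Step 1: 0.32 mL + 1250 μL = 1.57 mL total → factor 1.57/0.32 = 4.9062
Step 2: 1.35 mL + 1100 μL = 2.45 mL total → factor 2.45/1.35 = 1.8148
Step 3: 15 μL brought to 4.7 mL → factor 4700/15 = 313.33
Step 4: 350 μL brought to 2.8 mL → factor 2800/350 = 8
Overall dilution factor = 4.9062 × 1.8148 × 313.33 × 8 = 22319
Final = 1.50 × 10^6 copies/μL / 22319 = 67.2 copies/μL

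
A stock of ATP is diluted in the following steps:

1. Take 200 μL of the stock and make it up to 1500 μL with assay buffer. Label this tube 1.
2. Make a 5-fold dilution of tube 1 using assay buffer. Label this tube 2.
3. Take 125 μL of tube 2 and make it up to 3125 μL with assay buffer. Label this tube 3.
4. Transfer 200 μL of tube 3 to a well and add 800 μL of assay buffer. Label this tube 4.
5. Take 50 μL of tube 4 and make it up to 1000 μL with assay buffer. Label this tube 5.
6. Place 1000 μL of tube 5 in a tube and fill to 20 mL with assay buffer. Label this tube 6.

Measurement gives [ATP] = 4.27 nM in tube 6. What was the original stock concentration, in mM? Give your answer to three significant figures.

Step 1: 200 μL brought to 1500 μL → factor 1500/200 = 7.5
Step 2: 5-fold → factor 5
Step 3: 125 μL brought to 3125 μL → factor 3125/125 = 25
Step 4: 200 μL + 800 μL = 1000 μL total → factor 1000/200 = 5
Step 5: 50 μL brought to 1000 μL → factor 1000/50 = 20
Step 6: 1000 μL brought to 20 mL → factor 20000/1000 = 20
Overall dilution factor = 7.5 × 5 × 25 × 5 × 20 × 20 = 1.875 × 10^6
Stock = 4.27 nM × 1.875 × 10^6 = 8.006 × 10^6 nM = 8.01 mM

8.01 mM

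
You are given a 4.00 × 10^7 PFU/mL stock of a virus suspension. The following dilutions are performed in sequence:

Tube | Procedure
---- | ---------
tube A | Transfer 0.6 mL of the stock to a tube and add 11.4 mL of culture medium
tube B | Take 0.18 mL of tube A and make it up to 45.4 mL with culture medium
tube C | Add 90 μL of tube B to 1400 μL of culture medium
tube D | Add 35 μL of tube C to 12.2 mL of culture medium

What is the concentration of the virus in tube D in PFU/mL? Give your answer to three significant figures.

1.37 PFU/mL

Step 1: 0.6 mL + 11.4 mL = 12 mL total → factor 12/0.6 = 20
Step 2: 0.18 mL brought to 45.4 mL → factor 45.4/0.18 = 252.22
Step 3: 90 μL + 1400 μL = 1490 μL total → factor 1490/90 = 16.556
Step 4: 35 μL + 12.2 mL = 12235 μL total → factor 12235/35 = 349.57
Overall dilution factor = 20 × 252.22 × 16.556 × 349.57 = 2.9194 × 10^7
Final = 4.00 × 10^7 PFU/mL / 2.9194 × 10^7 = 1.37 PFU/mL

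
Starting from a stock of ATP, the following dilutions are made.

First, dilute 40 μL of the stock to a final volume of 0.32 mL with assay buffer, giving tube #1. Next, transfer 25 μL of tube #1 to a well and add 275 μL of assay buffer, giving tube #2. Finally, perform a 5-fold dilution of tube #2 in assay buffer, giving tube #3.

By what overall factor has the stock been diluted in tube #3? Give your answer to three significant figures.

Step 1: 40 μL brought to 0.32 mL → factor 320/40 = 8
Step 2: 25 μL + 275 μL = 300 μL total → factor 300/25 = 12
Step 3: 5-fold → factor 5
Overall dilution factor = 8 × 12 × 5 = 480

480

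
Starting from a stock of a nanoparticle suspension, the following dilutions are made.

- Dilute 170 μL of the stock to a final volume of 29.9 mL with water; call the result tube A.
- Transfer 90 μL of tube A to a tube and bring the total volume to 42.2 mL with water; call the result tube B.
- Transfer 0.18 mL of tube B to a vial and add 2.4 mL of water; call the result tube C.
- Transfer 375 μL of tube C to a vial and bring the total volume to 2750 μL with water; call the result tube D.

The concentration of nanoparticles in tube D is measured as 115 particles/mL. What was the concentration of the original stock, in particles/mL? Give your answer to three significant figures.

9.97 × 10^8 particles/mL

Step 1: 170 μL brought to 29.9 mL → factor 29900/170 = 175.88
Step 2: 90 μL brought to 42.2 mL → factor 42200/90 = 468.89
Step 3: 0.18 mL + 2.4 mL = 2.58 mL total → factor 2.58/0.18 = 14.333
Step 4: 375 μL brought to 2750 μL → factor 2750/375 = 7.3333
Overall dilution factor = 175.88 × 468.89 × 14.333 × 7.3333 = 8.6684 × 10^6
Stock = 115 particles/mL × 8.6684 × 10^6 = 9.97 × 10^8 particles/mL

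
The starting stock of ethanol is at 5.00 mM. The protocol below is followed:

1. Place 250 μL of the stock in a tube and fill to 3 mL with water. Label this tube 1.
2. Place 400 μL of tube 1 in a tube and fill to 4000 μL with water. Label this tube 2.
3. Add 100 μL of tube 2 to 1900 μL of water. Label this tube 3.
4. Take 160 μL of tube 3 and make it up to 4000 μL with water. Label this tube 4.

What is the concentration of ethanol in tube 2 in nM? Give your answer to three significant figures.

4.17 × 10^4 nM

Step 1: 250 μL brought to 3 mL → factor 3000/250 = 12
Step 2: 400 μL brought to 4000 μL → factor 4000/400 = 10
Dilution factor through tube 2 = 12 × 10 = 120
[tube 2] = 5.00 mM / 120 = 0.04167 mM = 4.17 × 10^4 nM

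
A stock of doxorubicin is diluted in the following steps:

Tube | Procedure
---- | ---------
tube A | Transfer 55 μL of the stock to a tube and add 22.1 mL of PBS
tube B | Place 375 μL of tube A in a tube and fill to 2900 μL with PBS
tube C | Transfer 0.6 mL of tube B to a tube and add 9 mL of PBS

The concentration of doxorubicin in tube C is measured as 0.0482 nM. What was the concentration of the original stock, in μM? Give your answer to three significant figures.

2.40 μM

Step 1: 55 μL + 22.1 mL = 22155 μL total → factor 22155/55 = 402.82
Step 2: 375 μL brought to 2900 μL → factor 2900/375 = 7.7333
Step 3: 0.6 mL + 9 mL = 9.6 mL total → factor 9.6/0.6 = 16
Overall dilution factor = 402.82 × 7.7333 × 16 = 49842
Stock = 0.0482 nM × 49842 = 2402 nM = 2.40 μM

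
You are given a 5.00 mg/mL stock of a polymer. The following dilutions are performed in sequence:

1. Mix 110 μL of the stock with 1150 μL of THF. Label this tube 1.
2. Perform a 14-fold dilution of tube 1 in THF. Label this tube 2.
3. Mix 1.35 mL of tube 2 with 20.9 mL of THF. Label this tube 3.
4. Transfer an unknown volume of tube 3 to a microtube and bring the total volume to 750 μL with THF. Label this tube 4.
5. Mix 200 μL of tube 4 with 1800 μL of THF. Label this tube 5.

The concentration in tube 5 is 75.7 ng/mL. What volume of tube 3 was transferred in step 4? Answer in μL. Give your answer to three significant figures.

Step 1: 110 μL + 1150 μL = 1260 μL total → factor 1260/110 = 11.455
Step 2: 14-fold → factor 14
Step 3: 1.35 mL + 20.9 mL = 22.25 mL total → factor 22.25/1.35 = 16.481
Step 4: v brought to 750 μL → factor = 750 μL/v
Step 5: 200 μL + 1800 μL = 2000 μL total → factor 2000/200 = 10
Product of known-step factors = 26430
Overall factor = 5.00 mg/mL / (75.7 ng/mL) = 66050
Step-4 factor = 66050 / 26430 = 2.499
v = 750 μL / 2.499 = 300 μL

300 μL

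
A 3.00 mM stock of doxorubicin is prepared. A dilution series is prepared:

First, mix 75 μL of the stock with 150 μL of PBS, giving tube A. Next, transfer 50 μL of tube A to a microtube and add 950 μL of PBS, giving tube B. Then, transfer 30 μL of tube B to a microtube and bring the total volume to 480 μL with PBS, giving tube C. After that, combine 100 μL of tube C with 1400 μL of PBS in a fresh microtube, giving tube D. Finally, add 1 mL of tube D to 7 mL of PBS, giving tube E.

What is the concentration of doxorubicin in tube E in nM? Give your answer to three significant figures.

26.0 nM

Step 1: 75 μL + 150 μL = 225 μL total → factor 225/75 = 3
Step 2: 50 μL + 950 μL = 1000 μL total → factor 1000/50 = 20
Step 3: 30 μL brought to 480 μL → factor 480/30 = 16
Step 4: 100 μL + 1400 μL = 1500 μL total → factor 1500/100 = 15
Step 5: 1 mL + 7 mL = 8 mL total → factor 8/1 = 8
Overall dilution factor = 3 × 20 × 16 × 15 × 8 = 1.152 × 10^5
Final = 3.00 mM / 1.152 × 10^5 = 2.604 × 10^-5 mM = 26.0 nM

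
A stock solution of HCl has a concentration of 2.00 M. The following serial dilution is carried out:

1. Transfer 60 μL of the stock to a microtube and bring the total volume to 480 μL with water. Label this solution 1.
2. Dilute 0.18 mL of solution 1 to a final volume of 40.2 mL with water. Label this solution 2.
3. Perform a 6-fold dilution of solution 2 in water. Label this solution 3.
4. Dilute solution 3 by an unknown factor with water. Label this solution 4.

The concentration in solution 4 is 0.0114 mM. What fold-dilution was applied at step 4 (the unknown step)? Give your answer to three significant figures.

Step 1: 60 μL brought to 480 μL → factor 480/60 = 8
Step 2: 0.18 mL brought to 40.2 mL → factor 40.2/0.18 = 223.33
Step 3: 6-fold → factor 6
Step 4: unknown factor x
Product of known-step factors = 10720
Overall factor = 2.00 M / (0.0114 mM) = 1.7544 × 10^5
x = 1.7544 × 10^5 / 10720 = 16.4

16.4-fold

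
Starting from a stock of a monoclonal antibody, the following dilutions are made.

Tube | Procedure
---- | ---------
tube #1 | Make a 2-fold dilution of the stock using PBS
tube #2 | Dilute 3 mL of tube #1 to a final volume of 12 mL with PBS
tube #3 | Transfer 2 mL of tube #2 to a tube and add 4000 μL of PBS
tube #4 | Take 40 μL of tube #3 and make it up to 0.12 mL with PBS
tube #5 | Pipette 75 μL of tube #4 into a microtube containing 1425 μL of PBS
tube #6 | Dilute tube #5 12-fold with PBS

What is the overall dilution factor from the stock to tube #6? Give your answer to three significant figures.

Step 1: 2-fold → factor 2
Step 2: 3 mL brought to 12 mL → factor 12/3 = 4
Step 3: 2 mL + 4000 μL = 6 mL total → factor 6/2 = 3
Step 4: 40 μL brought to 0.12 mL → factor 120/40 = 3
Step 5: 75 μL + 1425 μL = 1500 μL total → factor 1500/75 = 20
Step 6: 12-fold → factor 12
Overall dilution factor = 2 × 4 × 3 × 3 × 20 × 12 = 17280

1.73 × 10^4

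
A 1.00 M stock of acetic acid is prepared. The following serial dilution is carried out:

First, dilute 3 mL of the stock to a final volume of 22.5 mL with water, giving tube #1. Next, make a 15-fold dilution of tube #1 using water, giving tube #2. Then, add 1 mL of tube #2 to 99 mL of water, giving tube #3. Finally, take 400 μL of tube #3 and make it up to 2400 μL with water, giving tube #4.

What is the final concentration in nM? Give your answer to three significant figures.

1.48 × 10^4 nM

Step 1: 3 mL brought to 22.5 mL → factor 22.5/3 = 7.5
Step 2: 15-fold → factor 15
Step 3: 1 mL + 99 mL = 100 mL total → factor 100/1 = 100
Step 4: 400 μL brought to 2400 μL → factor 2400/400 = 6
Overall dilution factor = 7.5 × 15 × 100 × 6 = 67500
Final = 1.00 M / 67500 = 1.481 × 10^-5 M = 1.48 × 10^4 nM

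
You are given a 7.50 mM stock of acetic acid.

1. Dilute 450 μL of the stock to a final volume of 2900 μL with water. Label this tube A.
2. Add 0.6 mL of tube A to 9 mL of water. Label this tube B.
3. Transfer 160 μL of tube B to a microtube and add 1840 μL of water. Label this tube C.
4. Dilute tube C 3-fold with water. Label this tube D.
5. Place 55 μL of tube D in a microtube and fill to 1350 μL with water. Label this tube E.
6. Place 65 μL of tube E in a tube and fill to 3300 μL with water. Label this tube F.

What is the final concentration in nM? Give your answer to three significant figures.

Step 1: 450 μL brought to 2900 μL → factor 2900/450 = 6.4444
Step 2: 0.6 mL + 9 mL = 9.6 mL total → factor 9.6/0.6 = 16
Step 3: 160 μL + 1840 μL = 2000 μL total → factor 2000/160 = 12.5
Step 4: 3-fold → factor 3
Step 5: 55 μL brought to 1350 μL → factor 1350/55 = 24.545
Step 6: 65 μL brought to 3300 μL → factor 3300/65 = 50.769
Overall dilution factor = 6.4444 × 16 × 12.5 × 3 × 24.545 × 50.769 = 4.8185 × 10^6
Final = 7.50 mM / 4.8185 × 10^6 = 1.557 × 10^-6 mM = 1.56 nM

1.56 nM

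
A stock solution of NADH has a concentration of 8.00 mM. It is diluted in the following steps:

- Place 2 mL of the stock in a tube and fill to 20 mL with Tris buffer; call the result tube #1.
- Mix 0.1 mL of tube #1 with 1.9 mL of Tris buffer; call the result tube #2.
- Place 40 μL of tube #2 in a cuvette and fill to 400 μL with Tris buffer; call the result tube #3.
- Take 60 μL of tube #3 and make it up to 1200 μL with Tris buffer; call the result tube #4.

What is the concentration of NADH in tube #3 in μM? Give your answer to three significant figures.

Step 1: 2 mL brought to 20 mL → factor 20/2 = 10
Step 2: 0.1 mL + 1.9 mL = 2 mL total → factor 2/0.1 = 20
Step 3: 40 μL brought to 400 μL → factor 400/40 = 10
Dilution factor through tube #3 = 10 × 20 × 10 = 2000
[tube #3] = 8.00 mM / 2000 = 0.004000 mM = 4.00 μM

4.00 μM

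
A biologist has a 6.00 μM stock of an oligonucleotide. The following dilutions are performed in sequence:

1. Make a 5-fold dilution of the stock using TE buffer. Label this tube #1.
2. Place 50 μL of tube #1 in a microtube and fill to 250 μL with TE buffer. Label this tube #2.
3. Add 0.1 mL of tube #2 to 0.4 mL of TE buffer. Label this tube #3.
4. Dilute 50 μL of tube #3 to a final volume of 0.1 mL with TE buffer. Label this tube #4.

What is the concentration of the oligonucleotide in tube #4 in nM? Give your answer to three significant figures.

Step 1: 5-fold → factor 5
Step 2: 50 μL brought to 250 μL → factor 250/50 = 5
Step 3: 0.1 mL + 0.4 mL = 0.5 mL total → factor 0.5/0.1 = 5
Step 4: 50 μL brought to 0.1 mL → factor 100/50 = 2
Dilution factor through tube #4 = 5 × 5 × 5 × 2 = 250
[tube #4] = 6.00 μM / 250 = 0.02400 μM = 24.0 nM

24.0 nM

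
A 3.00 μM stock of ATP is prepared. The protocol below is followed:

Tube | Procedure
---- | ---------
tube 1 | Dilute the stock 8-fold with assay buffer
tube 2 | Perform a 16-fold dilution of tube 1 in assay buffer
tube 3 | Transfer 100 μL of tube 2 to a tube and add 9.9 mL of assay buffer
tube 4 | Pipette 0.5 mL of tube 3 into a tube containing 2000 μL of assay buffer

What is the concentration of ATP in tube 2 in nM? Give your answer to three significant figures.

Step 1: 8-fold → factor 8
Step 2: 16-fold → factor 16
Dilution factor through tube 2 = 8 × 16 = 128
[tube 2] = 3.00 μM / 128 = 0.02344 μM = 23.4 nM

23.4 nM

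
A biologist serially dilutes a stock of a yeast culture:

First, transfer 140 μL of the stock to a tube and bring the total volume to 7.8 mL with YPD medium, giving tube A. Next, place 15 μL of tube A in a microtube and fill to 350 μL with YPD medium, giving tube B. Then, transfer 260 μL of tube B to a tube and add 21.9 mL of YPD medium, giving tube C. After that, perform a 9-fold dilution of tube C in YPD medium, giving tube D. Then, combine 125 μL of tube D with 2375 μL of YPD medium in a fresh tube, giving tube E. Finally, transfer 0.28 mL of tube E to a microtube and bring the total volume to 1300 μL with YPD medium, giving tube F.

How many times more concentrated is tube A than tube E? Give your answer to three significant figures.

Step 1: 140 μL brought to 7.8 mL → factor 7800/140 = 55.714
Step 2: 15 μL brought to 350 μL → factor 350/15 = 23.333
Step 3: 260 μL + 21.9 mL = 22160 μL total → factor 22160/260 = 85.231
Step 4: 9-fold → factor 9
Step 5: 125 μL + 2375 μL = 2500 μL total → factor 2500/125 = 20
Dilution factor to tube A = 55.714; to tube E = 1.9944 × 10^7
[tube A]/[tube E] = (factor to tube E)/(factor to tube A) = 1.9944 × 10^7/55.714 = 3.58 × 10^5

3.58 × 10^5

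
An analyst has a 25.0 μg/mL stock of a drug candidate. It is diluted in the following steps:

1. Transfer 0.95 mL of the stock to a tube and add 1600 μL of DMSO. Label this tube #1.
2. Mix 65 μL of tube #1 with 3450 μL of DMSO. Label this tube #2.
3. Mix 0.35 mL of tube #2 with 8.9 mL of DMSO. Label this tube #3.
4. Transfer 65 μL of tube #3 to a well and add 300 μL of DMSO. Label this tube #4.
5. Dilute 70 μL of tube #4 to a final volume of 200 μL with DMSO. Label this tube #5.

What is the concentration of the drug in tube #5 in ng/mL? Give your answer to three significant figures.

0.406 ng/mL

Step 1: 0.95 mL + 1600 μL = 2.55 mL total → factor 2.55/0.95 = 2.6842
Step 2: 65 μL + 3450 μL = 3515 μL total → factor 3515/65 = 54.077
Step 3: 0.35 mL + 8.9 mL = 9.25 mL total → factor 9.25/0.35 = 26.429
Step 4: 65 μL + 300 μL = 365 μL total → factor 365/65 = 5.6154
Step 5: 70 μL brought to 200 μL → factor 200/70 = 2.8571
Overall dilution factor = 2.6842 × 54.077 × 26.429 × 5.6154 × 2.8571 = 61548
Final = 25.0 μg/mL / 61548 = 0.0004062 μg/mL = 0.406 ng/mL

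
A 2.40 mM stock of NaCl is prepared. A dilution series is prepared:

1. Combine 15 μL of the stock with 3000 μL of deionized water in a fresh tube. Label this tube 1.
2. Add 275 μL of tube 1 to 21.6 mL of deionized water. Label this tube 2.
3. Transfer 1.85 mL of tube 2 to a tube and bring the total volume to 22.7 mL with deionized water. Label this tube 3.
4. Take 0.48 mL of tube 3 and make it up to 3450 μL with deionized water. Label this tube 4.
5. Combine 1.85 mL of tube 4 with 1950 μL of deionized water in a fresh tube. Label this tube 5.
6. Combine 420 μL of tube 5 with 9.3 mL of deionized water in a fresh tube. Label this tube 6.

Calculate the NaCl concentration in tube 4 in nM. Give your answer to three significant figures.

Step 1: 15 μL + 3000 μL = 3015 μL total → factor 3015/15 = 201
Step 2: 275 μL + 21.6 mL = 21875 μL total → factor 21875/275 = 79.545
Step 3: 1.85 mL brought to 22.7 mL → factor 22.7/1.85 = 12.27
Step 4: 0.48 mL brought to 3450 μL → factor 3.45/0.48 = 7.1875
Dilution factor through tube 4 = 201 × 79.545 × 12.27 × 7.1875 = 1.4101 × 10^6
[tube 4] = 2.40 mM / 1.4101 × 10^6 = 1.702 × 10^-6 mM = 1.70 nM

1.70 nM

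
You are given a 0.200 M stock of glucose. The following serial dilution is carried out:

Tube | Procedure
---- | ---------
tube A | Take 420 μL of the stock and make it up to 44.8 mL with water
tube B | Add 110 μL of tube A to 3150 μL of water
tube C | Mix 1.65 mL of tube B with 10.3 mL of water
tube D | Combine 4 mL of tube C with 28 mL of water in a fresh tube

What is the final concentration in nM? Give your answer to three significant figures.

1.09 × 10^3 nM

Step 1: 420 μL brought to 44.8 mL → factor 44800/420 = 106.67
Step 2: 110 μL + 3150 μL = 3260 μL total → factor 3260/110 = 29.636
Step 3: 1.65 mL + 10.3 mL = 11.95 mL total → factor 11.95/1.65 = 7.2424
Step 4: 4 mL + 28 mL = 32 mL total → factor 32/4 = 8
Overall dilution factor = 106.67 × 29.636 × 7.2424 × 8 = 1.8316 × 10^5
Final = 0.200 M / 1.8316 × 10^5 = 1.092 × 10^-6 M = 1.09 × 10^3 nM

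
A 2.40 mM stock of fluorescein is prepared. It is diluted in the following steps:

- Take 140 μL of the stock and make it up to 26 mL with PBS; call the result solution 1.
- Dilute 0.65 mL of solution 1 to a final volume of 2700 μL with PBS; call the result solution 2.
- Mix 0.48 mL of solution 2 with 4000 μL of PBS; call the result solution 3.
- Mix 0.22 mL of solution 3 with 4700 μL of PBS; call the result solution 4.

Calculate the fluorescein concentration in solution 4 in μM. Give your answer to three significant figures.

0.0149 μM

Step 1: 140 μL brought to 26 mL → factor 26000/140 = 185.71
Step 2: 0.65 mL brought to 2700 μL → factor 2.7/0.65 = 4.1538
Step 3: 0.48 mL + 4000 μL = 4.48 mL total → factor 4.48/0.48 = 9.3333
Step 4: 0.22 mL + 4700 μL = 4.92 mL total → factor 4.92/0.22 = 22.364
Dilution factor through solution 4 = 185.71 × 4.1538 × 9.3333 × 22.364 = 1.6102 × 10^5
[solution 4] = 2.40 mM / 1.6102 × 10^5 = 1.491 × 10^-5 mM = 0.0149 μM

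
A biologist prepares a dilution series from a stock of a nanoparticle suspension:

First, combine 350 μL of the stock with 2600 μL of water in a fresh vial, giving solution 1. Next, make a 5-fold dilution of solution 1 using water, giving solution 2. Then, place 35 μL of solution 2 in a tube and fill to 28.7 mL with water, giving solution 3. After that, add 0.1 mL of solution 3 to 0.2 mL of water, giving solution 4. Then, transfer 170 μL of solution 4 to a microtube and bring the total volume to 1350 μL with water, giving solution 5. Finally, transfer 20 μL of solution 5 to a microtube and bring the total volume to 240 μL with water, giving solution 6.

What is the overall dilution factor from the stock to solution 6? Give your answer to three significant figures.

9.88 × 10^6

Step 1: 350 μL + 2600 μL = 2950 μL total → factor 2950/350 = 8.4286
Step 2: 5-fold → factor 5
Step 3: 35 μL brought to 28.7 mL → factor 28700/35 = 820
Step 4: 0.1 mL + 0.2 mL = 0.3 mL total → factor 0.3/0.1 = 3
Step 5: 170 μL brought to 1350 μL → factor 1350/170 = 7.9412
Step 6: 20 μL brought to 240 μL → factor 240/20 = 12
Overall dilution factor = 8.4286 × 5 × 820 × 3 × 7.9412 × 12 = 9.8793 × 10^6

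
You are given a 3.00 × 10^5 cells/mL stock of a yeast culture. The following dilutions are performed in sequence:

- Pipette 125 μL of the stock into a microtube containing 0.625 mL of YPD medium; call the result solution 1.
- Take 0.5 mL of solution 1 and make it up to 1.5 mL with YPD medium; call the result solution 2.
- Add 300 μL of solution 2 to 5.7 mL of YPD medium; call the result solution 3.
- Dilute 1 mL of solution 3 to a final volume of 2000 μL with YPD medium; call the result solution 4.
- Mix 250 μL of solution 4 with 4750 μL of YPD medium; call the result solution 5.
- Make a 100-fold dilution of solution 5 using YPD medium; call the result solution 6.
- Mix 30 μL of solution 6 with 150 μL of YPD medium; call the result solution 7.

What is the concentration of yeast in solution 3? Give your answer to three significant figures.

833 cells/mL

Step 1: 125 μL + 0.625 mL = 750 μL total → factor 750/125 = 6
Step 2: 0.5 mL brought to 1.5 mL → factor 1.5/0.5 = 3
Step 3: 300 μL + 5.7 mL = 6000 μL total → factor 6000/300 = 20
Dilution factor through solution 3 = 6 × 3 × 20 = 360
[solution 3] = 3.00 × 10^5 cells/mL / 360 = 833 cells/mL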